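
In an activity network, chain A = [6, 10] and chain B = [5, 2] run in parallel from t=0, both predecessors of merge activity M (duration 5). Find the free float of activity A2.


ES(A2) = sum of predecessors on chain A = 6
EF(A2) = ES + duration = 6 + 10 = 16
Successor of A2 is M. ES(M) = max(sum(A), sum(B)) = max(16, 7) = 16
Free float = ES(successor) - EF(current) = 16 - 16 = 0

0


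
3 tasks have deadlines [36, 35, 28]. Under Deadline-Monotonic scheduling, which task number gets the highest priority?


Sort tasks by relative deadline (ascending):
  Task 3: deadline = 28
  Task 2: deadline = 35
  Task 1: deadline = 36
Priority order (highest first): [3, 2, 1]
Highest priority task = 3

3


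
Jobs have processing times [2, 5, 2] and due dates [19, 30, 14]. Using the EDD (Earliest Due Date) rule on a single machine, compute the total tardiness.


Sort by due date (EDD order): [(2, 14), (2, 19), (5, 30)]
Compute completion times and tardiness:
  Job 1: p=2, d=14, C=2, tardiness=max(0,2-14)=0
  Job 2: p=2, d=19, C=4, tardiness=max(0,4-19)=0
  Job 3: p=5, d=30, C=9, tardiness=max(0,9-30)=0
Total tardiness = 0

0


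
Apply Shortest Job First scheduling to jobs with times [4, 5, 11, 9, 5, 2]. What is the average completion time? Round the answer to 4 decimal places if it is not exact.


SJF order (ascending): [2, 4, 5, 5, 9, 11]
Completion times:
  Job 1: burst=2, C=2
  Job 2: burst=4, C=6
  Job 3: burst=5, C=11
  Job 4: burst=5, C=16
  Job 5: burst=9, C=25
  Job 6: burst=11, C=36
Average completion = 96/6 = 16.0

16.0


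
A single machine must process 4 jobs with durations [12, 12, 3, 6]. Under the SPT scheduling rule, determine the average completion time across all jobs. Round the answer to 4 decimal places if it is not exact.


Sort jobs by processing time (SPT order): [3, 6, 12, 12]
Compute completion times sequentially:
  Job 1: processing = 3, completes at 3
  Job 2: processing = 6, completes at 9
  Job 3: processing = 12, completes at 21
  Job 4: processing = 12, completes at 33
Sum of completion times = 66
Average completion time = 66/4 = 16.5

16.5


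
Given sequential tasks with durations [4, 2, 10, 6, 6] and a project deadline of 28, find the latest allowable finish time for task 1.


LF(activity 1) = deadline - sum of successor durations
Successors: activities 2 through 5 with durations [2, 10, 6, 6]
Sum of successor durations = 24
LF = 28 - 24 = 4

4


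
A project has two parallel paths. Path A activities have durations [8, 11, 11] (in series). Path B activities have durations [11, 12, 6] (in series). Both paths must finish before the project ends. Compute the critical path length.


Path A total = 8 + 11 + 11 = 30
Path B total = 11 + 12 + 6 = 29
Critical path = longest path = max(30, 29) = 30

30


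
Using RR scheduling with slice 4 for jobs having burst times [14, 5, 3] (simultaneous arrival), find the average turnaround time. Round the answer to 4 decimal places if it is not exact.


Time quantum = 4
Execution trace:
  J1 runs 4 units, time = 4
  J2 runs 4 units, time = 8
  J3 runs 3 units, time = 11
  J1 runs 4 units, time = 15
  J2 runs 1 units, time = 16
  J1 runs 4 units, time = 20
  J1 runs 2 units, time = 22
Finish times: [22, 16, 11]
Average turnaround = 49/3 = 16.3333

16.3333


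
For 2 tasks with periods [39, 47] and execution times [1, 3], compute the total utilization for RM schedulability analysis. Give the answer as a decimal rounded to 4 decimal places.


Compute individual utilizations (exact fractions):
  Task 1: C/T = 1/39 (approx. 0.0256)
  Task 2: C/T = 3/47 (approx. 0.0638)
Total utilization U = 1/39 + 3/47 = 164/1833
Rounded to 4 decimal places: U = 0.0895
RM (Liu & Layland) bound for 2 tasks = 0.828427; compare with U = 164/1833 (approx. 0.089471)
U <= bound, so schedulable by RM sufficient condition.

0.0895


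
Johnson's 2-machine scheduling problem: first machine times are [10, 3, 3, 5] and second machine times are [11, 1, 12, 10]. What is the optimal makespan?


Apply Johnson's rule:
  Group 1 (a <= b): [(3, 3, 12), (4, 5, 10), (1, 10, 11)]
  Group 2 (a > b): [(2, 3, 1)]
Optimal job order: [3, 4, 1, 2]
Schedule:
  Job 3: M1 done at 3, M2 done at 15
  Job 4: M1 done at 8, M2 done at 25
  Job 1: M1 done at 18, M2 done at 36
  Job 2: M1 done at 21, M2 done at 37
Makespan = 37

37


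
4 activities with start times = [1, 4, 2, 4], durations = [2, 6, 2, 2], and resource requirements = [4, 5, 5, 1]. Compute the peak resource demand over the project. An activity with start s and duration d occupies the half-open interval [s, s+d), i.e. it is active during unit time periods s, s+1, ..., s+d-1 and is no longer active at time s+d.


Each activity i is active on [start_i, start_i + duration_i).
Compute total resource usage per time slot:
  t=0: active resources = [], total = 0
  t=1: active resources = [4], total = 4
  t=2: active resources = [4, 5], total = 9
  t=3: active resources = [5], total = 5
  t=4: active resources = [5, 1], total = 6
  t=5: active resources = [5, 1], total = 6
  t=6: active resources = [5], total = 5
  t=7: active resources = [5], total = 5
  t=8: active resources = [5], total = 5
  t=9: active resources = [5], total = 5
Peak resource demand = 9

9


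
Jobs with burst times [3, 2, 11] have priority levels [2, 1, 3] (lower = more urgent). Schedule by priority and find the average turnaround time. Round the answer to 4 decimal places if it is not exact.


Sort by priority (ascending = highest first):
Order: [(1, 2), (2, 3), (3, 11)]
Completion times:
  Priority 1, burst=2, C=2
  Priority 2, burst=3, C=5
  Priority 3, burst=11, C=16
Average turnaround = 23/3 = 7.6667

7.6667


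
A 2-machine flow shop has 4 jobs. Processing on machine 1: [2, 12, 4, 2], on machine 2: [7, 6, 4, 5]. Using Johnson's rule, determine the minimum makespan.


Apply Johnson's rule:
  Group 1 (a <= b): [(1, 2, 7), (4, 2, 5), (3, 4, 4)]
  Group 2 (a > b): [(2, 12, 6)]
Optimal job order: [1, 4, 3, 2]
Schedule:
  Job 1: M1 done at 2, M2 done at 9
  Job 4: M1 done at 4, M2 done at 14
  Job 3: M1 done at 8, M2 done at 18
  Job 2: M1 done at 20, M2 done at 26
Makespan = 26

26


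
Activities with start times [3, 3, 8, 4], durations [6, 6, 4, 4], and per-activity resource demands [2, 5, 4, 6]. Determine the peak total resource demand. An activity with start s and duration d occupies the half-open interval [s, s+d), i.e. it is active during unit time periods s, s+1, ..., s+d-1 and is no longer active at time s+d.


Each activity i is active on [start_i, start_i + duration_i).
Compute total resource usage per time slot:
  t=0: active resources = [], total = 0
  t=1: active resources = [], total = 0
  t=2: active resources = [], total = 0
  t=3: active resources = [2, 5], total = 7
  t=4: active resources = [2, 5, 6], total = 13
  t=5: active resources = [2, 5, 6], total = 13
  t=6: active resources = [2, 5, 6], total = 13
  t=7: active resources = [2, 5, 6], total = 13
  t=8: active resources = [2, 5, 4], total = 11
  t=9: active resources = [4], total = 4
  t=10: active resources = [4], total = 4
  t=11: active resources = [4], total = 4
Peak resource demand = 13

13


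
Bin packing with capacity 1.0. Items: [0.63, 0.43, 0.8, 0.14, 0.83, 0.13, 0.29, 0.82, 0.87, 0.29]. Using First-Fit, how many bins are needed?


Place items sequentially using First-Fit:
  Item 0.63 -> new Bin 1
  Item 0.43 -> new Bin 2
  Item 0.8 -> new Bin 3
  Item 0.14 -> Bin 1 (now 0.77)
  Item 0.83 -> new Bin 4
  Item 0.13 -> Bin 1 (now 0.9)
  Item 0.29 -> Bin 2 (now 0.72)
  Item 0.82 -> new Bin 5
  Item 0.87 -> new Bin 6
  Item 0.29 -> new Bin 7
Total bins used = 7

7


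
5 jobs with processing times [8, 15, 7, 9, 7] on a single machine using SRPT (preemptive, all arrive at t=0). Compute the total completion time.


Since all jobs arrive at t=0, SRPT equals SPT ordering.
SPT order: [7, 7, 8, 9, 15]
Completion times:
  Job 1: p=7, C=7
  Job 2: p=7, C=14
  Job 3: p=8, C=22
  Job 4: p=9, C=31
  Job 5: p=15, C=46
Total completion time = 7 + 14 + 22 + 31 + 46 = 120

120


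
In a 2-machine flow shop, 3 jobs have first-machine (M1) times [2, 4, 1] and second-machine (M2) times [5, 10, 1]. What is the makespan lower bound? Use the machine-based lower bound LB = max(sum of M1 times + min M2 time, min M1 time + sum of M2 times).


LB1 = sum(M1 times) + min(M2 times) = 7 + 1 = 8
LB2 = min(M1 times) + sum(M2 times) = 1 + 16 = 17
Lower bound = max(LB1, LB2) = max(8, 17) = 17

17


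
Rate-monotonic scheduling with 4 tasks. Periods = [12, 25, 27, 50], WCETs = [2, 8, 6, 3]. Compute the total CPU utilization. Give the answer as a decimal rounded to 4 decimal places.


Compute individual utilizations (exact fractions):
  Task 1: C/T = 2/12 = 1/6 (approx. 0.1667)
  Task 2: C/T = 8/25 (approx. 0.32)
  Task 3: C/T = 6/27 = 2/9 (approx. 0.2222)
  Task 4: C/T = 3/50 (approx. 0.06)
Total utilization U = 1/6 + 8/25 + 2/9 + 3/50 = 173/225
Rounded to 4 decimal places: U = 0.7689
RM (Liu & Layland) bound for 4 tasks = 0.756828; compare with U = 173/225 (approx. 0.768889)
bound < U <= 1, so the RM sufficient condition is not met (inconclusive; an exact test such as response-time analysis is needed).

0.7689


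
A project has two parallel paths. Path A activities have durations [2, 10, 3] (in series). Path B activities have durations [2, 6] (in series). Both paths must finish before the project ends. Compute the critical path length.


Path A total = 2 + 10 + 3 = 15
Path B total = 2 + 6 = 8
Critical path = longest path = max(15, 8) = 15

15


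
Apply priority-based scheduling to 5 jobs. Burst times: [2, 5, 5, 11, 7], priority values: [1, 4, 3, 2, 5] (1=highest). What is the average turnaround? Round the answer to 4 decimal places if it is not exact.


Sort by priority (ascending = highest first):
Order: [(1, 2), (2, 11), (3, 5), (4, 5), (5, 7)]
Completion times:
  Priority 1, burst=2, C=2
  Priority 2, burst=11, C=13
  Priority 3, burst=5, C=18
  Priority 4, burst=5, C=23
  Priority 5, burst=7, C=30
Average turnaround = 86/5 = 17.2

17.2


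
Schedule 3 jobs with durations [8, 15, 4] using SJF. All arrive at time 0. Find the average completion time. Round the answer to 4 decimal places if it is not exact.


SJF order (ascending): [4, 8, 15]
Completion times:
  Job 1: burst=4, C=4
  Job 2: burst=8, C=12
  Job 3: burst=15, C=27
Average completion = 43/3 = 14.3333

14.3333


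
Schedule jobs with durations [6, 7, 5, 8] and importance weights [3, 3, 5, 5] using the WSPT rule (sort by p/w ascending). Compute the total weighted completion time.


Compute p/w ratios and sort ascending (WSPT): [(5, 5), (8, 5), (6, 3), (7, 3)]
Compute weighted completion times:
  Job (p=5,w=5): C=5, w*C=5*5=25
  Job (p=8,w=5): C=13, w*C=5*13=65
  Job (p=6,w=3): C=19, w*C=3*19=57
  Job (p=7,w=3): C=26, w*C=3*26=78
Total weighted completion time = 225

225


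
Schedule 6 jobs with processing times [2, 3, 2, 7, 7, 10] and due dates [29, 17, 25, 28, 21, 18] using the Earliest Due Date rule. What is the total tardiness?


Sort by due date (EDD order): [(3, 17), (10, 18), (7, 21), (2, 25), (7, 28), (2, 29)]
Compute completion times and tardiness:
  Job 1: p=3, d=17, C=3, tardiness=max(0,3-17)=0
  Job 2: p=10, d=18, C=13, tardiness=max(0,13-18)=0
  Job 3: p=7, d=21, C=20, tardiness=max(0,20-21)=0
  Job 4: p=2, d=25, C=22, tardiness=max(0,22-25)=0
  Job 5: p=7, d=28, C=29, tardiness=max(0,29-28)=1
  Job 6: p=2, d=29, C=31, tardiness=max(0,31-29)=2
Total tardiness = 3

3


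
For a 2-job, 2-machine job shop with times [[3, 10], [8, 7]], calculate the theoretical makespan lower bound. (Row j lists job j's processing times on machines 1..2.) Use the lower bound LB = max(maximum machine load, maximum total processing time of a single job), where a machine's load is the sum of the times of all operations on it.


Machine loads:
  Machine 1: 3 + 8 = 11
  Machine 2: 10 + 7 = 17
Max machine load = 17
Job totals:
  Job 1: 13
  Job 2: 15
Max job total = 15
Lower bound = max(17, 15) = 17

17


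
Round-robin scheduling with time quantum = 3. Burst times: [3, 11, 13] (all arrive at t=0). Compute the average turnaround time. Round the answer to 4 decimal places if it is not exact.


Time quantum = 3
Execution trace:
  J1 runs 3 units, time = 3
  J2 runs 3 units, time = 6
  J3 runs 3 units, time = 9
  J2 runs 3 units, time = 12
  J3 runs 3 units, time = 15
  J2 runs 3 units, time = 18
  J3 runs 3 units, time = 21
  J2 runs 2 units, time = 23
  J3 runs 3 units, time = 26
  J3 runs 1 units, time = 27
Finish times: [3, 23, 27]
Average turnaround = 53/3 = 17.6667

17.6667


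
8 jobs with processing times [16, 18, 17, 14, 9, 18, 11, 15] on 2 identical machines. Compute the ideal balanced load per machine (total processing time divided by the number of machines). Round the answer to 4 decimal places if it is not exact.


Total processing time = 16 + 18 + 17 + 14 + 9 + 18 + 11 + 15 = 118
Number of machines = 2
Ideal balanced load = 118 / 2 = 59.0

59.0


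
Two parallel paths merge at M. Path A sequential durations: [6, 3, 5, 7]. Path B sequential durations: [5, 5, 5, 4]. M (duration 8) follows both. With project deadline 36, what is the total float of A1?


Forward pass: ES(A1) = sum of predecessors on chain A = 0
EF = ES + duration = 0 + 6 = 6
Backward pass: LF(M) = deadline = 36; LS(M) = 36 - 8 = 28
LF(A1) = LS(M) - sum(successors on chain A) = 28 - 15 = 13
LS = LF - duration = 13 - 6 = 7
Total float = LS - ES = 7 - 0 = 7

7


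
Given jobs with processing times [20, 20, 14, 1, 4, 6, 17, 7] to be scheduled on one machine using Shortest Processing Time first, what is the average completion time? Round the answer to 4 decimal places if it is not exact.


Sort jobs by processing time (SPT order): [1, 4, 6, 7, 14, 17, 20, 20]
Compute completion times sequentially:
  Job 1: processing = 1, completes at 1
  Job 2: processing = 4, completes at 5
  Job 3: processing = 6, completes at 11
  Job 4: processing = 7, completes at 18
  Job 5: processing = 14, completes at 32
  Job 6: processing = 17, completes at 49
  Job 7: processing = 20, completes at 69
  Job 8: processing = 20, completes at 89
Sum of completion times = 274
Average completion time = 274/8 = 34.25

34.25


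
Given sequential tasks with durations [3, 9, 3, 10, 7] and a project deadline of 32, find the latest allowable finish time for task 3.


LF(activity 3) = deadline - sum of successor durations
Successors: activities 4 through 5 with durations [10, 7]
Sum of successor durations = 17
LF = 32 - 17 = 15

15


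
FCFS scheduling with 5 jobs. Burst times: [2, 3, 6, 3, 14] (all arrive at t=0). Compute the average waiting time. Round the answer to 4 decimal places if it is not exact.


FCFS order (as given): [2, 3, 6, 3, 14]
Waiting times:
  Job 1: wait = 0
  Job 2: wait = 2
  Job 3: wait = 5
  Job 4: wait = 11
  Job 5: wait = 14
Sum of waiting times = 32
Average waiting time = 32/5 = 6.4

6.4


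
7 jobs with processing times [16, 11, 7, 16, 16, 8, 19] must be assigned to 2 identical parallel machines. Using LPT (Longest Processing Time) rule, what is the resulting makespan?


Sort jobs in decreasing order (LPT): [19, 16, 16, 16, 11, 8, 7]
Assign each job to the least loaded machine:
  Machine 1: jobs [19, 16, 8, 7], load = 50
  Machine 2: jobs [16, 16, 11], load = 43
Makespan = max load = 50

50


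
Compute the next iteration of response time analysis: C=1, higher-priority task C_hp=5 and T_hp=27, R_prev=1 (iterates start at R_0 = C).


R_next = C + ceil(R_prev / T_hp) * C_hp
ceil(1 / 27) = ceil(0.037) = 1
Interference = 1 * 5 = 5
R_next = 1 + 5 = 6

6


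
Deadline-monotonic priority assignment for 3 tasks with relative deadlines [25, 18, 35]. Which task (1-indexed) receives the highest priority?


Sort tasks by relative deadline (ascending):
  Task 2: deadline = 18
  Task 1: deadline = 25
  Task 3: deadline = 35
Priority order (highest first): [2, 1, 3]
Highest priority task = 2

2


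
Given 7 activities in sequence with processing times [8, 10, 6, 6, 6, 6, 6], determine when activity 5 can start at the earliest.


Activity 5 starts after activities 1 through 4 complete.
Predecessor durations: [8, 10, 6, 6]
ES = 8 + 10 + 6 + 6 = 30

30


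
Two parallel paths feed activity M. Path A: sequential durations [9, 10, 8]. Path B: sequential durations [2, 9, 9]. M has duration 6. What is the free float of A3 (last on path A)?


ES(A3) = sum of predecessors on chain A = 19
EF(A3) = ES + duration = 19 + 8 = 27
Successor of A3 is M. ES(M) = max(sum(A), sum(B)) = max(27, 20) = 27
Free float = ES(successor) - EF(current) = 27 - 27 = 0

0


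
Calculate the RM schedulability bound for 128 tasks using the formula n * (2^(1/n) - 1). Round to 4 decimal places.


Compute 2^(1/128) = 1.0054299011
Subtract 1: 1.0054299011 - 1 = 0.0054299011
Multiply by n: 128 * 0.0054299011 = 0.6950273408
Round to 4 dp: 0.6950

0.6950


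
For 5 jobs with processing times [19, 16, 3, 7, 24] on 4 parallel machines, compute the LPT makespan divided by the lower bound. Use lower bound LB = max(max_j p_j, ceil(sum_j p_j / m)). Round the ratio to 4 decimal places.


LPT order: [24, 19, 16, 7, 3]
Machine loads after assignment: [24, 19, 16, 10]
LPT makespan = 24
Lower bound = max(max_job, ceil(total/4)) = max(24, 18) = 24
Ratio = 24 / 24 = 1.0

1.0


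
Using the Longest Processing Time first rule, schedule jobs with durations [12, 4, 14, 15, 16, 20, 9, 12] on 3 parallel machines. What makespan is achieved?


Sort jobs in decreasing order (LPT): [20, 16, 15, 14, 12, 12, 9, 4]
Assign each job to the least loaded machine:
  Machine 1: jobs [20, 12], load = 32
  Machine 2: jobs [16, 12, 9], load = 37
  Machine 3: jobs [15, 14, 4], load = 33
Makespan = max load = 37

37


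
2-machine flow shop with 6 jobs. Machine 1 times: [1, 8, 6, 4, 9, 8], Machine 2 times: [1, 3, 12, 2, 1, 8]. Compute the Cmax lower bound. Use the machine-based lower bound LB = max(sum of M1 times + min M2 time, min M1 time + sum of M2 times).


LB1 = sum(M1 times) + min(M2 times) = 36 + 1 = 37
LB2 = min(M1 times) + sum(M2 times) = 1 + 27 = 28
Lower bound = max(LB1, LB2) = max(37, 28) = 37

37


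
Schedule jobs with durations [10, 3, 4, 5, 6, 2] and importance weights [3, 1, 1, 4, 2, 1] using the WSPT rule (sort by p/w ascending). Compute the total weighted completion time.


Compute p/w ratios and sort ascending (WSPT): [(5, 4), (2, 1), (3, 1), (6, 2), (10, 3), (4, 1)]
Compute weighted completion times:
  Job (p=5,w=4): C=5, w*C=4*5=20
  Job (p=2,w=1): C=7, w*C=1*7=7
  Job (p=3,w=1): C=10, w*C=1*10=10
  Job (p=6,w=2): C=16, w*C=2*16=32
  Job (p=10,w=3): C=26, w*C=3*26=78
  Job (p=4,w=1): C=30, w*C=1*30=30
Total weighted completion time = 177

177


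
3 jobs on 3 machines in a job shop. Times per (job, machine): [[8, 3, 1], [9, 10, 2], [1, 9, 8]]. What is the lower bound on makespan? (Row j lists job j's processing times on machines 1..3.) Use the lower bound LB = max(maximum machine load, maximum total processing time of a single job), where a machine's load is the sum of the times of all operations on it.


Machine loads:
  Machine 1: 8 + 9 + 1 = 18
  Machine 2: 3 + 10 + 9 = 22
  Machine 3: 1 + 2 + 8 = 11
Max machine load = 22
Job totals:
  Job 1: 12
  Job 2: 21
  Job 3: 18
Max job total = 21
Lower bound = max(22, 21) = 22

22


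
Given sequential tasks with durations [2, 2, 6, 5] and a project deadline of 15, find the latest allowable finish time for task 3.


LF(activity 3) = deadline - sum of successor durations
Successors: activities 4 through 4 with durations [5]
Sum of successor durations = 5
LF = 15 - 5 = 10

10


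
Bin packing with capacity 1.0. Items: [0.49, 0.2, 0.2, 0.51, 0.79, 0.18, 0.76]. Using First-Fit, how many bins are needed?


Place items sequentially using First-Fit:
  Item 0.49 -> new Bin 1
  Item 0.2 -> Bin 1 (now 0.69)
  Item 0.2 -> Bin 1 (now 0.89)
  Item 0.51 -> new Bin 2
  Item 0.79 -> new Bin 3
  Item 0.18 -> Bin 2 (now 0.69)
  Item 0.76 -> new Bin 4
Total bins used = 4

4


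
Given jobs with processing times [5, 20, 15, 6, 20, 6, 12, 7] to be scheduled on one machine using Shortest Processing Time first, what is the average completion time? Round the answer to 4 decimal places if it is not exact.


Sort jobs by processing time (SPT order): [5, 6, 6, 7, 12, 15, 20, 20]
Compute completion times sequentially:
  Job 1: processing = 5, completes at 5
  Job 2: processing = 6, completes at 11
  Job 3: processing = 6, completes at 17
  Job 4: processing = 7, completes at 24
  Job 5: processing = 12, completes at 36
  Job 6: processing = 15, completes at 51
  Job 7: processing = 20, completes at 71
  Job 8: processing = 20, completes at 91
Sum of completion times = 306
Average completion time = 306/8 = 38.25

38.25


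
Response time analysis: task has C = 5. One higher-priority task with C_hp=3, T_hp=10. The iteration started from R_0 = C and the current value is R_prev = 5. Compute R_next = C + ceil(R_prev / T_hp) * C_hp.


R_next = C + ceil(R_prev / T_hp) * C_hp
ceil(5 / 10) = ceil(0.5) = 1
Interference = 1 * 3 = 3
R_next = 5 + 3 = 8

8


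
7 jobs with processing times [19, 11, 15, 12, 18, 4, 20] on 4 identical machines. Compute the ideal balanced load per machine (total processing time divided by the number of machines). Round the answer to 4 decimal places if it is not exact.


Total processing time = 19 + 11 + 15 + 12 + 18 + 4 + 20 = 99
Number of machines = 4
Ideal balanced load = 99 / 4 = 24.75

24.75


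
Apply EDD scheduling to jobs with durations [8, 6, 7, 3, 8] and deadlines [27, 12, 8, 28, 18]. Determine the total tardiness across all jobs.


Sort by due date (EDD order): [(7, 8), (6, 12), (8, 18), (8, 27), (3, 28)]
Compute completion times and tardiness:
  Job 1: p=7, d=8, C=7, tardiness=max(0,7-8)=0
  Job 2: p=6, d=12, C=13, tardiness=max(0,13-12)=1
  Job 3: p=8, d=18, C=21, tardiness=max(0,21-18)=3
  Job 4: p=8, d=27, C=29, tardiness=max(0,29-27)=2
  Job 5: p=3, d=28, C=32, tardiness=max(0,32-28)=4
Total tardiness = 10

10


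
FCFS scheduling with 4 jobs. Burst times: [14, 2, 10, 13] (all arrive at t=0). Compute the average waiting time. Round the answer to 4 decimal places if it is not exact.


FCFS order (as given): [14, 2, 10, 13]
Waiting times:
  Job 1: wait = 0
  Job 2: wait = 14
  Job 3: wait = 16
  Job 4: wait = 26
Sum of waiting times = 56
Average waiting time = 56/4 = 14.0

14.0


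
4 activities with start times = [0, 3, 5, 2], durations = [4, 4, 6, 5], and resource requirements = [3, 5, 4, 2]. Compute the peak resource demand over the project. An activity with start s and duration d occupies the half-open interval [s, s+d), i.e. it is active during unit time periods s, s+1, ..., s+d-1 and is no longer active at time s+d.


Each activity i is active on [start_i, start_i + duration_i).
Compute total resource usage per time slot:
  t=0: active resources = [3], total = 3
  t=1: active resources = [3], total = 3
  t=2: active resources = [3, 2], total = 5
  t=3: active resources = [3, 5, 2], total = 10
  t=4: active resources = [5, 2], total = 7
  t=5: active resources = [5, 4, 2], total = 11
  t=6: active resources = [5, 4, 2], total = 11
  t=7: active resources = [4], total = 4
  t=8: active resources = [4], total = 4
  t=9: active resources = [4], total = 4
  t=10: active resources = [4], total = 4
Peak resource demand = 11

11


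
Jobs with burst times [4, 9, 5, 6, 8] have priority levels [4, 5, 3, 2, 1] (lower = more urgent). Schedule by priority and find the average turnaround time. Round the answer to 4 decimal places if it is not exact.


Sort by priority (ascending = highest first):
Order: [(1, 8), (2, 6), (3, 5), (4, 4), (5, 9)]
Completion times:
  Priority 1, burst=8, C=8
  Priority 2, burst=6, C=14
  Priority 3, burst=5, C=19
  Priority 4, burst=4, C=23
  Priority 5, burst=9, C=32
Average turnaround = 96/5 = 19.2

19.2


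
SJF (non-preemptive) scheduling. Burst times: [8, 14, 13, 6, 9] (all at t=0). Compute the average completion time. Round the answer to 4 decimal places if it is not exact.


SJF order (ascending): [6, 8, 9, 13, 14]
Completion times:
  Job 1: burst=6, C=6
  Job 2: burst=8, C=14
  Job 3: burst=9, C=23
  Job 4: burst=13, C=36
  Job 5: burst=14, C=50
Average completion = 129/5 = 25.8

25.8


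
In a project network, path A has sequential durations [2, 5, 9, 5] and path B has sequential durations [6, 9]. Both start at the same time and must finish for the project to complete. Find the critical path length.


Path A total = 2 + 5 + 9 + 5 = 21
Path B total = 6 + 9 = 15
Critical path = longest path = max(21, 15) = 21

21


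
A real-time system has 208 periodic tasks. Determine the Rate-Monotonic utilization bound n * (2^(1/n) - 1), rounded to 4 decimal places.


Compute 2^(1/208) = 1.0033379971
Subtract 1: 1.0033379971 - 1 = 0.0033379971
Multiply by n: 208 * 0.0033379971 = 0.6943033968
Round to 4 dp: 0.6943

0.6943


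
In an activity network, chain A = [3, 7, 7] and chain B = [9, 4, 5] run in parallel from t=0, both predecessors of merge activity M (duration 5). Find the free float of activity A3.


ES(A3) = sum of predecessors on chain A = 10
EF(A3) = ES + duration = 10 + 7 = 17
Successor of A3 is M. ES(M) = max(sum(A), sum(B)) = max(17, 18) = 18
Free float = ES(successor) - EF(current) = 18 - 17 = 1

1


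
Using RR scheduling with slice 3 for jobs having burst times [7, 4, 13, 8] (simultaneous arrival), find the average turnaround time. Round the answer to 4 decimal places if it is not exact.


Time quantum = 3
Execution trace:
  J1 runs 3 units, time = 3
  J2 runs 3 units, time = 6
  J3 runs 3 units, time = 9
  J4 runs 3 units, time = 12
  J1 runs 3 units, time = 15
  J2 runs 1 units, time = 16
  J3 runs 3 units, time = 19
  J4 runs 3 units, time = 22
  J1 runs 1 units, time = 23
  J3 runs 3 units, time = 26
  J4 runs 2 units, time = 28
  J3 runs 3 units, time = 31
  J3 runs 1 units, time = 32
Finish times: [23, 16, 32, 28]
Average turnaround = 99/4 = 24.75

24.75


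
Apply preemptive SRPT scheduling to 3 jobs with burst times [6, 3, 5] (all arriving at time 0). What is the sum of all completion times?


Since all jobs arrive at t=0, SRPT equals SPT ordering.
SPT order: [3, 5, 6]
Completion times:
  Job 1: p=3, C=3
  Job 2: p=5, C=8
  Job 3: p=6, C=14
Total completion time = 3 + 8 + 14 = 25

25


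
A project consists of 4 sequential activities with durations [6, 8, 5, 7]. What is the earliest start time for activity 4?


Activity 4 starts after activities 1 through 3 complete.
Predecessor durations: [6, 8, 5]
ES = 6 + 8 + 5 = 19

19


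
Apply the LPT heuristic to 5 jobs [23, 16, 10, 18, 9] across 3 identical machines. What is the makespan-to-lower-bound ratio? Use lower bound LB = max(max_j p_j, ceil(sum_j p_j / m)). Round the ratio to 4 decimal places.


LPT order: [23, 18, 16, 10, 9]
Machine loads after assignment: [23, 27, 26]
LPT makespan = 27
Lower bound = max(max_job, ceil(total/3)) = max(23, 26) = 26
Ratio = 27 / 26 = 1.0385

1.0385


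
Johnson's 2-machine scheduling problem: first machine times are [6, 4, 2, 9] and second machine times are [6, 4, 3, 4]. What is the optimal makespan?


Apply Johnson's rule:
  Group 1 (a <= b): [(3, 2, 3), (2, 4, 4), (1, 6, 6)]
  Group 2 (a > b): [(4, 9, 4)]
Optimal job order: [3, 2, 1, 4]
Schedule:
  Job 3: M1 done at 2, M2 done at 5
  Job 2: M1 done at 6, M2 done at 10
  Job 1: M1 done at 12, M2 done at 18
  Job 4: M1 done at 21, M2 done at 25
Makespan = 25

25


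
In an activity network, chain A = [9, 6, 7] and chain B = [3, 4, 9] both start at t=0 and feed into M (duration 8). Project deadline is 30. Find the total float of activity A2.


Forward pass: ES(A2) = sum of predecessors on chain A = 9
EF = ES + duration = 9 + 6 = 15
Backward pass: LF(M) = deadline = 30; LS(M) = 30 - 8 = 22
LF(A2) = LS(M) - sum(successors on chain A) = 22 - 7 = 15
LS = LF - duration = 15 - 6 = 9
Total float = LS - ES = 9 - 9 = 0

0


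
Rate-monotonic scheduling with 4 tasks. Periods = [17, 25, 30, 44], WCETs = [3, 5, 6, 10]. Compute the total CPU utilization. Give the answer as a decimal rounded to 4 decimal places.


Compute individual utilizations (exact fractions):
  Task 1: C/T = 3/17 (approx. 0.1765)
  Task 2: C/T = 5/25 = 1/5 (approx. 0.2)
  Task 3: C/T = 6/30 = 1/5 (approx. 0.2)
  Task 4: C/T = 10/44 = 5/22 (approx. 0.2273)
Total utilization U = 3/17 + 1/5 + 1/5 + 5/22 = 1503/1870
Rounded to 4 decimal places: U = 0.8037
RM (Liu & Layland) bound for 4 tasks = 0.756828; compare with U = 1503/1870 (approx. 0.803743)
bound < U <= 1, so the RM sufficient condition is not met (inconclusive; an exact test such as response-time analysis is needed).

0.8037


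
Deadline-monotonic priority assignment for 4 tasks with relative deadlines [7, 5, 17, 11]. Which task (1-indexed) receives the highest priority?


Sort tasks by relative deadline (ascending):
  Task 2: deadline = 5
  Task 1: deadline = 7
  Task 4: deadline = 11
  Task 3: deadline = 17
Priority order (highest first): [2, 1, 4, 3]
Highest priority task = 2

2


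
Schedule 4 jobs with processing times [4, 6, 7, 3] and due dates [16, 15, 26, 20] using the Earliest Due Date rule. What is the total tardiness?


Sort by due date (EDD order): [(6, 15), (4, 16), (3, 20), (7, 26)]
Compute completion times and tardiness:
  Job 1: p=6, d=15, C=6, tardiness=max(0,6-15)=0
  Job 2: p=4, d=16, C=10, tardiness=max(0,10-16)=0
  Job 3: p=3, d=20, C=13, tardiness=max(0,13-20)=0
  Job 4: p=7, d=26, C=20, tardiness=max(0,20-26)=0
Total tardiness = 0

0


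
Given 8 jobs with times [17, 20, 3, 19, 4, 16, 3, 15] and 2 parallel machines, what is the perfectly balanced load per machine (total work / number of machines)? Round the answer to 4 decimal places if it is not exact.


Total processing time = 17 + 20 + 3 + 19 + 4 + 16 + 3 + 15 = 97
Number of machines = 2
Ideal balanced load = 97 / 2 = 48.5

48.5


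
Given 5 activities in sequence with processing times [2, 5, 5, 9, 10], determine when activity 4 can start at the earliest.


Activity 4 starts after activities 1 through 3 complete.
Predecessor durations: [2, 5, 5]
ES = 2 + 5 + 5 = 12

12


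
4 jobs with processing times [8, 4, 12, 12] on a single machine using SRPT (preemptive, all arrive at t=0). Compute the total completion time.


Since all jobs arrive at t=0, SRPT equals SPT ordering.
SPT order: [4, 8, 12, 12]
Completion times:
  Job 1: p=4, C=4
  Job 2: p=8, C=12
  Job 3: p=12, C=24
  Job 4: p=12, C=36
Total completion time = 4 + 12 + 24 + 36 = 76

76


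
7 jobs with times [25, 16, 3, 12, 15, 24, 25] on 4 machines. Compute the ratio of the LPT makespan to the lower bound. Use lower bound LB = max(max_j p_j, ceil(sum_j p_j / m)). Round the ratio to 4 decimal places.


LPT order: [25, 25, 24, 16, 15, 12, 3]
Machine loads after assignment: [28, 25, 36, 31]
LPT makespan = 36
Lower bound = max(max_job, ceil(total/4)) = max(25, 30) = 30
Ratio = 36 / 30 = 1.2

1.2


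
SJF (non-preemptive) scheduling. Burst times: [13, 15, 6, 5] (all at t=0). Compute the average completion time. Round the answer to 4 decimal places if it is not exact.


SJF order (ascending): [5, 6, 13, 15]
Completion times:
  Job 1: burst=5, C=5
  Job 2: burst=6, C=11
  Job 3: burst=13, C=24
  Job 4: burst=15, C=39
Average completion = 79/4 = 19.75

19.75


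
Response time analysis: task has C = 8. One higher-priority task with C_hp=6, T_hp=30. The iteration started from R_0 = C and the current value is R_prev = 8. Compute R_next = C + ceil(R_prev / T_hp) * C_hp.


R_next = C + ceil(R_prev / T_hp) * C_hp
ceil(8 / 30) = ceil(0.2667) = 1
Interference = 1 * 6 = 6
R_next = 8 + 6 = 14

14


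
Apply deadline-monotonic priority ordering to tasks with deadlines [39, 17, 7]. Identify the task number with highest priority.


Sort tasks by relative deadline (ascending):
  Task 3: deadline = 7
  Task 2: deadline = 17
  Task 1: deadline = 39
Priority order (highest first): [3, 2, 1]
Highest priority task = 3

3


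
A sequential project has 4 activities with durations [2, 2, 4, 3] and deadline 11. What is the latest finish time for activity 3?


LF(activity 3) = deadline - sum of successor durations
Successors: activities 4 through 4 with durations [3]
Sum of successor durations = 3
LF = 11 - 3 = 8

8


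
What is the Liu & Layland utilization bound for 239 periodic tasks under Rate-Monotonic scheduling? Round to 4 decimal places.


Compute 2^(1/239) = 1.0029044070
Subtract 1: 1.0029044070 - 1 = 0.0029044070
Multiply by n: 239 * 0.0029044070 = 0.6941532730
Round to 4 dp: 0.6942

0.6942


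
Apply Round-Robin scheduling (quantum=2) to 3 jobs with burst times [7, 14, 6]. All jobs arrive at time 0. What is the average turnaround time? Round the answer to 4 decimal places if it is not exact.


Time quantum = 2
Execution trace:
  J1 runs 2 units, time = 2
  J2 runs 2 units, time = 4
  J3 runs 2 units, time = 6
  J1 runs 2 units, time = 8
  J2 runs 2 units, time = 10
  J3 runs 2 units, time = 12
  J1 runs 2 units, time = 14
  J2 runs 2 units, time = 16
  J3 runs 2 units, time = 18
  J1 runs 1 units, time = 19
  J2 runs 2 units, time = 21
  J2 runs 2 units, time = 23
  J2 runs 2 units, time = 25
  J2 runs 2 units, time = 27
Finish times: [19, 27, 18]
Average turnaround = 64/3 = 21.3333

21.3333


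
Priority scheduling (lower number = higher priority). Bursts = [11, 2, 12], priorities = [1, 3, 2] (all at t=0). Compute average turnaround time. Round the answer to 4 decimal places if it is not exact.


Sort by priority (ascending = highest first):
Order: [(1, 11), (2, 12), (3, 2)]
Completion times:
  Priority 1, burst=11, C=11
  Priority 2, burst=12, C=23
  Priority 3, burst=2, C=25
Average turnaround = 59/3 = 19.6667

19.6667


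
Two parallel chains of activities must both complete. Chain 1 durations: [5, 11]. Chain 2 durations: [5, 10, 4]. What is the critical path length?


Path A total = 5 + 11 = 16
Path B total = 5 + 10 + 4 = 19
Critical path = longest path = max(16, 19) = 19

19


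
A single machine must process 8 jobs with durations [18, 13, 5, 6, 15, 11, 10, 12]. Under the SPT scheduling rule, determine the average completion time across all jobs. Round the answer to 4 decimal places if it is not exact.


Sort jobs by processing time (SPT order): [5, 6, 10, 11, 12, 13, 15, 18]
Compute completion times sequentially:
  Job 1: processing = 5, completes at 5
  Job 2: processing = 6, completes at 11
  Job 3: processing = 10, completes at 21
  Job 4: processing = 11, completes at 32
  Job 5: processing = 12, completes at 44
  Job 6: processing = 13, completes at 57
  Job 7: processing = 15, completes at 72
  Job 8: processing = 18, completes at 90
Sum of completion times = 332
Average completion time = 332/8 = 41.5

41.5


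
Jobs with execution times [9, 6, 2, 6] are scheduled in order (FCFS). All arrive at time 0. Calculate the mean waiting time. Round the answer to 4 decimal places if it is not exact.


FCFS order (as given): [9, 6, 2, 6]
Waiting times:
  Job 1: wait = 0
  Job 2: wait = 9
  Job 3: wait = 15
  Job 4: wait = 17
Sum of waiting times = 41
Average waiting time = 41/4 = 10.25

10.25


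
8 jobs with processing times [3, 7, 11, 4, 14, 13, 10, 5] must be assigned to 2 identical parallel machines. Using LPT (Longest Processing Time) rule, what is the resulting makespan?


Sort jobs in decreasing order (LPT): [14, 13, 11, 10, 7, 5, 4, 3]
Assign each job to the least loaded machine:
  Machine 1: jobs [14, 10, 7, 3], load = 34
  Machine 2: jobs [13, 11, 5, 4], load = 33
Makespan = max load = 34

34


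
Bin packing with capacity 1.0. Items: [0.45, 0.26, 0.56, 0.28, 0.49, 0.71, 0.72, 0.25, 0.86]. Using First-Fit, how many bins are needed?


Place items sequentially using First-Fit:
  Item 0.45 -> new Bin 1
  Item 0.26 -> Bin 1 (now 0.71)
  Item 0.56 -> new Bin 2
  Item 0.28 -> Bin 1 (now 0.99)
  Item 0.49 -> new Bin 3
  Item 0.71 -> new Bin 4
  Item 0.72 -> new Bin 5
  Item 0.25 -> Bin 2 (now 0.81)
  Item 0.86 -> new Bin 6
Total bins used = 6

6


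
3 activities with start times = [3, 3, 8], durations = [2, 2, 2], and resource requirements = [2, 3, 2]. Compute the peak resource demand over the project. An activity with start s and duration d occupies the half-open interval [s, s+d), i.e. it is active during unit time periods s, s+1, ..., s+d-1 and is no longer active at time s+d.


Each activity i is active on [start_i, start_i + duration_i).
Compute total resource usage per time slot:
  t=0: active resources = [], total = 0
  t=1: active resources = [], total = 0
  t=2: active resources = [], total = 0
  t=3: active resources = [2, 3], total = 5
  t=4: active resources = [2, 3], total = 5
  t=5: active resources = [], total = 0
  t=6: active resources = [], total = 0
  t=7: active resources = [], total = 0
  t=8: active resources = [2], total = 2
  t=9: active resources = [2], total = 2
Peak resource demand = 5

5


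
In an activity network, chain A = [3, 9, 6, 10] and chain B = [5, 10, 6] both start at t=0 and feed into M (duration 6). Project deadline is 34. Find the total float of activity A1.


Forward pass: ES(A1) = sum of predecessors on chain A = 0
EF = ES + duration = 0 + 3 = 3
Backward pass: LF(M) = deadline = 34; LS(M) = 34 - 6 = 28
LF(A1) = LS(M) - sum(successors on chain A) = 28 - 25 = 3
LS = LF - duration = 3 - 3 = 0
Total float = LS - ES = 0 - 0 = 0

0


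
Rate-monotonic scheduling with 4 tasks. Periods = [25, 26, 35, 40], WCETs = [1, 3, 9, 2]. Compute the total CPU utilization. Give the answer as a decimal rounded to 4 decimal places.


Compute individual utilizations (exact fractions):
  Task 1: C/T = 1/25 (approx. 0.04)
  Task 2: C/T = 3/26 (approx. 0.1154)
  Task 3: C/T = 9/35 (approx. 0.2571)
  Task 4: C/T = 2/40 = 1/20 (approx. 0.05)
Total utilization U = 1/25 + 3/26 + 9/35 + 1/20 = 4209/9100
Rounded to 4 decimal places: U = 0.4625
RM (Liu & Layland) bound for 4 tasks = 0.756828; compare with U = 4209/9100 (approx. 0.462527)
U <= bound, so schedulable by RM sufficient condition.

0.4625


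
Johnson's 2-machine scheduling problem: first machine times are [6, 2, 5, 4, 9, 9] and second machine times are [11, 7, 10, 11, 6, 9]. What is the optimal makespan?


Apply Johnson's rule:
  Group 1 (a <= b): [(2, 2, 7), (4, 4, 11), (3, 5, 10), (1, 6, 11), (6, 9, 9)]
  Group 2 (a > b): [(5, 9, 6)]
Optimal job order: [2, 4, 3, 1, 6, 5]
Schedule:
  Job 2: M1 done at 2, M2 done at 9
  Job 4: M1 done at 6, M2 done at 20
  Job 3: M1 done at 11, M2 done at 30
  Job 1: M1 done at 17, M2 done at 41
  Job 6: M1 done at 26, M2 done at 50
  Job 5: M1 done at 35, M2 done at 56
Makespan = 56

56


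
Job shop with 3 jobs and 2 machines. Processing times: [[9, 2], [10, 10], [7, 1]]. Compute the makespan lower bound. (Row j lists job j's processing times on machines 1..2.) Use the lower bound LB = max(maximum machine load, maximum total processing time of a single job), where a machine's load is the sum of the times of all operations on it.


Machine loads:
  Machine 1: 9 + 10 + 7 = 26
  Machine 2: 2 + 10 + 1 = 13
Max machine load = 26
Job totals:
  Job 1: 11
  Job 2: 20
  Job 3: 8
Max job total = 20
Lower bound = max(26, 20) = 26

26


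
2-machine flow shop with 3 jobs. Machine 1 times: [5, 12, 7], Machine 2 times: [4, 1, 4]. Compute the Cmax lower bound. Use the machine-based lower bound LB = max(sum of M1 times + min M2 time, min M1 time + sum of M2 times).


LB1 = sum(M1 times) + min(M2 times) = 24 + 1 = 25
LB2 = min(M1 times) + sum(M2 times) = 5 + 9 = 14
Lower bound = max(LB1, LB2) = max(25, 14) = 25

25


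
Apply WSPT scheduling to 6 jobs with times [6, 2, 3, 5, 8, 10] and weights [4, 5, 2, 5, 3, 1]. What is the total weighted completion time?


Compute p/w ratios and sort ascending (WSPT): [(2, 5), (5, 5), (6, 4), (3, 2), (8, 3), (10, 1)]
Compute weighted completion times:
  Job (p=2,w=5): C=2, w*C=5*2=10
  Job (p=5,w=5): C=7, w*C=5*7=35
  Job (p=6,w=4): C=13, w*C=4*13=52
  Job (p=3,w=2): C=16, w*C=2*16=32
  Job (p=8,w=3): C=24, w*C=3*24=72
  Job (p=10,w=1): C=34, w*C=1*34=34
Total weighted completion time = 235

235
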